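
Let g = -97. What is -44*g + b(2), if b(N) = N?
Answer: 4270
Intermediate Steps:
-44*g + b(2) = -44*(-97) + 2 = 4268 + 2 = 4270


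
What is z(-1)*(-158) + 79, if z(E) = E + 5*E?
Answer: 1027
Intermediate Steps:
z(E) = 6*E
z(-1)*(-158) + 79 = (6*(-1))*(-158) + 79 = -6*(-158) + 79 = 948 + 79 = 1027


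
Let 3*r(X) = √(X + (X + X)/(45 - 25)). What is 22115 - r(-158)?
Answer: 22115 - I*√4345/15 ≈ 22115.0 - 4.3944*I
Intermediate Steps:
r(X) = √110*√X/30 (r(X) = √(X + (X + X)/(45 - 25))/3 = √(X + (2*X)/20)/3 = √(X + (2*X)*(1/20))/3 = √(X + X/10)/3 = √(11*X/10)/3 = (√110*√X/10)/3 = √110*√X/30)
22115 - r(-158) = 22115 - √110*√(-158)/30 = 22115 - √110*I*√158/30 = 22115 - I*√4345/15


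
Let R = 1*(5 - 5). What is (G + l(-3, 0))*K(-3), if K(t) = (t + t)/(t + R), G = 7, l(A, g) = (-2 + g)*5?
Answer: -6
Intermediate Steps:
l(A, g) = -10 + 5*g
R = 0 (R = 1*0 = 0)
K(t) = 2 (K(t) = (t + t)/(t + 0) = (2*t)/t = 2)
(G + l(-3, 0))*K(-3) = (7 + (-10 + 5*0))*2 = (7 + (-10 + 0))*2 = (7 - 10)*2 = -3*2 = -6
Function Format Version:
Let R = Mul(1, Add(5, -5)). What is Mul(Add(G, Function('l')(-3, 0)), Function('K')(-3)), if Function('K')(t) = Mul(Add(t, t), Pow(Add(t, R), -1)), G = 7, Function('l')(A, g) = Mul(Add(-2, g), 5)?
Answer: -6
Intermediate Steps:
Function('l')(A, g) = Add(-10, Mul(5, g))
R = 0 (R = Mul(1, 0) = 0)
Function('K')(t) = 2 (Function('K')(t) = Mul(Add(t, t), Pow(Add(t, 0), -1)) = Mul(Mul(2, t), Pow(t, -1)) = 2)
Mul(Add(G, Function('l')(-3, 0)), Function('K')(-3)) = Mul(Add(7, Add(-10, Mul(5, 0))), 2) = Mul(Add(7, Add(-10, 0)), 2) = Mul(Add(7, -10), 2) = Mul(-3, 2) = -6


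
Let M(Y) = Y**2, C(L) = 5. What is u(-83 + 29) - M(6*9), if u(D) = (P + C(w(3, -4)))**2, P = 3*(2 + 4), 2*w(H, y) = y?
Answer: -2387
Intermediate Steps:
w(H, y) = y/2
P = 18 (P = 3*6 = 18)
u(D) = 529 (u(D) = (18 + 5)**2 = 23**2 = 529)
u(-83 + 29) - M(6*9) = 529 - (6*9)**2 = 529 - 1*54**2 = 529 - 1*2916 = 529 - 2916 = -2387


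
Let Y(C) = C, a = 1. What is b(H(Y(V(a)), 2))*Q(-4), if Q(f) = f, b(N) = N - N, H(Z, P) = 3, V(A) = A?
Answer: 0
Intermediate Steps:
b(N) = 0
b(H(Y(V(a)), 2))*Q(-4) = 0*(-4) = 0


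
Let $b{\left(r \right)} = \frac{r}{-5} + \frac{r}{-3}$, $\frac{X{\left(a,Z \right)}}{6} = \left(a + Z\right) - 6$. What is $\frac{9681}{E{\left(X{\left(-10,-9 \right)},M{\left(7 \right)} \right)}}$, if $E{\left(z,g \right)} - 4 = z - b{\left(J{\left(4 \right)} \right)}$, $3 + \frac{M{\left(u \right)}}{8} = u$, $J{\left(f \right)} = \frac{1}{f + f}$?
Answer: $- \frac{145215}{2189} \approx -66.339$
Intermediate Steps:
$J{\left(f \right)} = \frac{1}{2 f}$
$X{\left(a,Z \right)} = -36 + 6 Z + 6 a$ ($X{\left(a,Z \right)} = 6 \left(\left(a + Z\right) - 6\right) = 6 \left(\left(Z + a\right) - 6\right) = 6 \left(-6 + Z + a\right) = -36 + 6 Z + 6 a$)
$M{\left(u \right)} = -24 + 8 u$
$b{\left(r \right)} = - \frac{8 r}{15}$ ($b{\left(r \right)} = r \left(- \frac{1}{5}\right) + r \left(- \frac{1}{3}\right) = - \frac{r}{5} - \frac{r}{3} = - \frac{8 r}{15}$)
$E{\left(z,g \right)} = \frac{61}{15} + z$ ($E{\left(z,g \right)} = 4 + \left(z - - \frac{8 \frac{1}{2 \cdot 4}}{15}\right) = 4 + \left(z - - \frac{8 \cdot \frac{1}{2} \cdot \frac{1}{4}}{15}\right) = 4 + \left(z - \left(- \frac{8}{15}\right) \frac{1}{8}\right) = 4 + \left(z - - \frac{1}{15}\right) = 4 + \left(z + \frac{1}{15}\right) = 4 + \left(\frac{1}{15} + z\right) = \frac{61}{15} + z$)
$\frac{9681}{E{\left(X{\left(-10,-9 \right)},M{\left(7 \right)} \right)}} = \frac{9681}{\frac{61}{15} + \left(-36 + 6 \left(-9\right) + 6 \left(-10\right)\right)} = \frac{9681}{\frac{61}{15} - 150} = \frac{9681}{- \frac{2189}{15}} = 9681 \left(- \frac{15}{2189}\right) = - \frac{145215}{2189}$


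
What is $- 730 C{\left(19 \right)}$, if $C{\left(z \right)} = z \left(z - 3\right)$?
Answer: $-221920$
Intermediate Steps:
$C{\left(z \right)} = z \left(-3 + z\right)$
$- 730 C{\left(19 \right)} = - 730 \cdot 19 \left(-3 + 19\right) = - 730 \cdot 19 \cdot 16 = \left(-730\right) 304 = -221920$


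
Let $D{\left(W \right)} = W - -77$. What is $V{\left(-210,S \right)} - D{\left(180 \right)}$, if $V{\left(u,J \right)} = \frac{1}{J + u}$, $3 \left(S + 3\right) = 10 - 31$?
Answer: $- \frac{56541}{220} \approx -257.0$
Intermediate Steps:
$S = -10$ ($S = -3 + \frac{10 - 31}{3} = -3 + \frac{1}{3} \left(-21\right) = -3 - 7 = -10$)
$D{\left(W \right)} = 77 + W$ ($D{\left(W \right)} = W + 77 = 77 + W$)
$V{\left(-210,S \right)} - D{\left(180 \right)} = \frac{1}{-10 - 210} - \left(77 + 180\right) = \frac{1}{-220} - 257 = - \frac{1}{220} - 257 = - \frac{56541}{220}$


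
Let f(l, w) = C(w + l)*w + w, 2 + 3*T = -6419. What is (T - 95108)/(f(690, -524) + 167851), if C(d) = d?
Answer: -291745/241029 ≈ -1.2104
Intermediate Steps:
T = -6421/3 (T = -2/3 + (1/3)*(-6419) = -2/3 - 6419/3 = -6421/3 ≈ -2140.3)
f(l, w) = w + w*(l + w) (f(l, w) = (w + l)*w + w = (l + w)*w + w = w*(l + w) + w = w + w*(l + w))
(T - 95108)/(f(690, -524) + 167851) = (-6421/3 - 95108)/(-524*(1 + 690 - 524) + 167851) = -291745/(3*(-524*167 + 167851)) = -291745/(3*(-87508 + 167851)) = -291745/3/80343 = -291745/3*1/80343 = -291745/241029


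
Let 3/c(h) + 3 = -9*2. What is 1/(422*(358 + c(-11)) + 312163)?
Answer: 7/3242251 ≈ 2.1590e-6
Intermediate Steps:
c(h) = -⅐ (c(h) = 3/(-3 - 9*2) = 3/(-3 - 18) = 3/(-21) = 3*(-1/21) = -⅐)
1/(422*(358 + c(-11)) + 312163) = 1/(422*(358 - ⅐) + 312163) = 1/(422*(2505/7) + 312163) = 1/(1057110/7 + 312163) = 1/(3242251/7) = 7/3242251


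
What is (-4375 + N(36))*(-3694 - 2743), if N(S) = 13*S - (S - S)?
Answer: 25149359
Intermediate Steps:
N(S) = 13*S (N(S) = 13*S - 1*0 = 13*S + 0 = 13*S)
(-4375 + N(36))*(-3694 - 2743) = (-4375 + 13*36)*(-3694 - 2743) = (-4375 + 468)*(-6437) = -3907*(-6437) = 25149359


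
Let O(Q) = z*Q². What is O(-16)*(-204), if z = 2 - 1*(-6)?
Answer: -417792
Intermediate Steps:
z = 8 (z = 2 + 6 = 8)
O(Q) = 8*Q²
O(-16)*(-204) = (8*(-16)²)*(-204) = (8*256)*(-204) = 2048*(-204) = -417792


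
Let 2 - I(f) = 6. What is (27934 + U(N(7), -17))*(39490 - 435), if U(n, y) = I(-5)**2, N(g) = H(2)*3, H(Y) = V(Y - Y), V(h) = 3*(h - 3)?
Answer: 1091587250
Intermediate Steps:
I(f) = -4 (I(f) = 2 - 1*6 = 2 - 6 = -4)
V(h) = -9 + 3*h (V(h) = 3*(-3 + h) = -9 + 3*h)
H(Y) = -9 (H(Y) = -9 + 3*(Y - Y) = -9 + 3*0 = -9 + 0 = -9)
N(g) = -27 (N(g) = -9*3 = -27)
U(n, y) = 16 (U(n, y) = (-4)**2 = 16)
(27934 + U(N(7), -17))*(39490 - 435) = (27934 + 16)*(39490 - 435) = 27950*39055 = 1091587250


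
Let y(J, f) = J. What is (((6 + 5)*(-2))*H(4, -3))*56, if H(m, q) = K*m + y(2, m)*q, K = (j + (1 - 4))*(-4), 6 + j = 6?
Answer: -51744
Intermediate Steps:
j = 0 (j = -6 + 6 = 0)
K = 12 (K = (0 + (1 - 4))*(-4) = (0 - 3)*(-4) = -3*(-4) = 12)
H(m, q) = 2*q + 12*m (H(m, q) = 12*m + 2*q = 2*q + 12*m)
(((6 + 5)*(-2))*H(4, -3))*56 = (((6 + 5)*(-2))*(2*(-3) + 12*4))*56 = ((11*(-2))*(-6 + 48))*56 = -22*42*56 = -924*56 = -51744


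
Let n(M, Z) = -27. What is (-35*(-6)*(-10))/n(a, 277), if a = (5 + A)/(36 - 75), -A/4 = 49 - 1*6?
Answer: 700/9 ≈ 77.778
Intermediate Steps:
A = -172 (A = -4*(49 - 1*6) = -4*(49 - 6) = -4*43 = -172)
a = 167/39 (a = (5 - 172)/(36 - 75) = -167/(-39) = -167*(-1/39) = 167/39 ≈ 4.2821)
(-35*(-6)*(-10))/n(a, 277) = (-35*(-6)*(-10))/(-27) = (210*(-10))*(-1/27) = -2100*(-1/27) = 700/9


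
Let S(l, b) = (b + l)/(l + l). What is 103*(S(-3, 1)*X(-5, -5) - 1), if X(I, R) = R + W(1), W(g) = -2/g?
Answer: -1030/3 ≈ -343.33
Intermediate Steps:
S(l, b) = (b + l)/(2*l) (S(l, b) = (b + l)/((2*l)) = (b + l)*(1/(2*l)) = (b + l)/(2*l))
X(I, R) = -2 + R (X(I, R) = R - 2/1 = R - 2*1 = R - 2 = -2 + R)
103*(S(-3, 1)*X(-5, -5) - 1) = 103*(((½)*(1 - 3)/(-3))*(-2 - 5) - 1) = 103*(((½)*(-⅓)*(-2))*(-7) - 1) = 103*((⅓)*(-7) - 1) = 103*(-7/3 - 1) = 103*(-10/3) = -1030/3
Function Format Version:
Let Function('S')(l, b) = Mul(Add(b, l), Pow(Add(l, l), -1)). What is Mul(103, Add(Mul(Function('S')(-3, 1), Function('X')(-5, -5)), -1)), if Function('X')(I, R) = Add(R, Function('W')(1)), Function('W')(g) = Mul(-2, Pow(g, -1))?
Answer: Rational(-1030, 3) ≈ -343.33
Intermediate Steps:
Function('S')(l, b) = Mul(Rational(1, 2), Pow(l, -1), Add(b, l)) (Function('S')(l, b) = Mul(Add(b, l), Pow(Mul(2, l), -1)) = Mul(Add(b, l), Mul(Rational(1, 2), Pow(l, -1))) = Mul(Rational(1, 2), Pow(l, -1), Add(b, l)))
Function('X')(I, R) = Add(-2, R) (Function('X')(I, R) = Add(R, Mul(-2, Pow(1, -1))) = Add(R, Mul(-2, 1)) = Add(R, -2) = Add(-2, R))
Mul(103, Add(Mul(Function('S')(-3, 1), Function('X')(-5, -5)), -1)) = Mul(103, Add(Mul(Mul(Rational(1, 2), Pow(-3, -1), Add(1, -3)), Add(-2, -5)), -1)) = Mul(103, Add(Mul(Mul(Rational(1, 2), Rational(-1, 3), -2), -7), -1)) = Mul(103, Add(Mul(Rational(1, 3), -7), -1)) = Mul(103, Add(Rational(-7, 3), -1)) = Mul(103, Rational(-10, 3)) = Rational(-1030, 3)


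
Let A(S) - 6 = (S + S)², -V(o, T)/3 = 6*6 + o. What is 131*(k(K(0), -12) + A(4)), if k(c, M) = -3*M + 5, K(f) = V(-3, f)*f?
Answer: 14541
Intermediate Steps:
V(o, T) = -108 - 3*o (V(o, T) = -3*(6*6 + o) = -3*(36 + o) = -108 - 3*o)
K(f) = -99*f (K(f) = (-108 - 3*(-3))*f = (-108 + 9)*f = -99*f)
k(c, M) = 5 - 3*M
A(S) = 6 + 4*S² (A(S) = 6 + (S + S)² = 6 + (2*S)² = 6 + 4*S²)
131*(k(K(0), -12) + A(4)) = 131*((5 - 3*(-12)) + (6 + 4*4²)) = 131*((5 + 36) + (6 + 4*16)) = 131*(41 + (6 + 64)) = 131*(41 + 70) = 131*111 = 14541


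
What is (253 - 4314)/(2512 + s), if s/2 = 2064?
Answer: -4061/6640 ≈ -0.61160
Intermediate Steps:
s = 4128 (s = 2*2064 = 4128)
(253 - 4314)/(2512 + s) = (253 - 4314)/(2512 + 4128) = -4061/6640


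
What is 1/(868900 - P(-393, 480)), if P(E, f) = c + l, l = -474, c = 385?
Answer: 1/868989 ≈ 1.1508e-6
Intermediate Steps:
P(E, f) = -89 (P(E, f) = 385 - 474 = -89)
1/(868900 - P(-393, 480)) = 1/(868900 - 1*(-89)) = 1/(868900 + 89) = 1/868989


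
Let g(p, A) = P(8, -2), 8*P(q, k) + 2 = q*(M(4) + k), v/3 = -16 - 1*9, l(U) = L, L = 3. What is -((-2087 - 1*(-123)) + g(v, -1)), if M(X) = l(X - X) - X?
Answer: 7869/4 ≈ 1967.3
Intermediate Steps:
l(U) = 3
M(X) = 3 - X
v = -75 (v = 3*(-16 - 1*9) = 3*(-16 - 9) = 3*(-25) = -75)
P(q, k) = -1/4 + q*(-1 + k)/8 (P(q, k) = -1/4 + (q*((3 - 1*4) + k))/8 = -1/4 + (q*((3 - 4) + k))/8 = -1/4 + (q*(-1 + k))/8 = -1/4 + q*(-1 + k)/8)
g(p, A) = -13/4 (g(p, A) = -1/4 - 1/8*8 + (1/8)*(-2)*8 = -1/4 - 1 - 2 = -13/4)
-((-2087 - 1*(-123)) + g(v, -1)) = -((-2087 - 1*(-123)) - 13/4) = -((-2087 + 123) - 13/4) = -(-1964 - 13/4) = -1*(-7869/4) = 7869/4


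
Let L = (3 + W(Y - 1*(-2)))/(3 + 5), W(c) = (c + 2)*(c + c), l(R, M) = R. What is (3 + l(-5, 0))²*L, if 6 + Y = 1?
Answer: 9/2 ≈ 4.5000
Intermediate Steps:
Y = -5 (Y = -6 + 1 = -5)
W(c) = 2*c*(2 + c) (W(c) = (2 + c)*(2*c) = 2*c*(2 + c))
L = 9/8 (L = (3 + 2*(-5 - 1*(-2))*(2 + (-5 - 1*(-2))))/(3 + 5) = (3 + 2*(-5 + 2)*(2 + (-5 + 2)))/8 = (3 + 2*(-3)*(2 - 3))*(⅛) = (3 + 2*(-3)*(-1))*(⅛) = (3 + 6)*(⅛) = 9*(⅛) = 9/8 ≈ 1.1250)
(3 + l(-5, 0))²*L = (3 - 5)²*(9/8) = (-2)²*(9/8) = 4*(9/8) = 9/2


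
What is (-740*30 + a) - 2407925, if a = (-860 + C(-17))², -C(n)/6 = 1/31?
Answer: -1624274569/961 ≈ -1.6902e+6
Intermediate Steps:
C(n) = -6/31
a = 711075556/961 (a = (-860 - 6/31)² = (-26666/31)² = 711075556/961 ≈ 7.3993e+5)
(-740*30 + a) - 2407925 = (-740*30 + 711075556/961) - 2407925 = (-22200 + 711075556/961) - 2407925 = 689741356/961 - 2407925 = -1624274569/961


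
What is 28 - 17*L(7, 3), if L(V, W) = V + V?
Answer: -210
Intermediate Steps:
L(V, W) = 2*V
28 - 17*L(7, 3) = 28 - 34*7 = 28 - 17*14 = 28 - 238 = -210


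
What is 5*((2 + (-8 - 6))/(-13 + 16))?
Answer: -20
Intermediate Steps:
5*((2 + (-8 - 6))/(-13 + 16)) = 5*((2 - 14)/3) = 5*(-12*⅓) = 5*(-4) = -20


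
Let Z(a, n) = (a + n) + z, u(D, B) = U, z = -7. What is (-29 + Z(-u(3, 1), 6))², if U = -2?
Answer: 784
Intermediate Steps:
u(D, B) = -2
Z(a, n) = -7 + a + n (Z(a, n) = (a + n) - 7 = -7 + a + n)
(-29 + Z(-u(3, 1), 6))² = (-29 + (-7 - 1*(-2) + 6))² = (-29 + (-7 + 2 + 6))² = (-29 + 1)² = (-28)² = 784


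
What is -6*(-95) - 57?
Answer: 513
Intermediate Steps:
-6*(-95) - 57 = 570 - 57 = 513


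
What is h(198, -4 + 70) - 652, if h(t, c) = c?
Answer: -586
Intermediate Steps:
h(198, -4 + 70) - 652 = (-4 + 70) - 652 = 66 - 652 = -586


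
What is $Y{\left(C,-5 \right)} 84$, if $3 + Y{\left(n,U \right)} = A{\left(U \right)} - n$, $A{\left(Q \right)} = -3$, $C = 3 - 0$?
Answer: $-756$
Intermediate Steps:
$C = 3$ ($C = 3 + 0 = 3$)
$Y{\left(n,U \right)} = -6 - n$ ($Y{\left(n,U \right)} = -3 - \left(3 + n\right) = -6 - n$)
$Y{\left(C,-5 \right)} 84 = \left(-6 - 3\right) 84 = \left(-9\right) 84 = -756$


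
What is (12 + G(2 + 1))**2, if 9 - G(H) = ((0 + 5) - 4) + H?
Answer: 289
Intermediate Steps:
G(H) = 8 - H (G(H) = 9 - (((0 + 5) - 4) + H) = 9 - ((5 - 4) + H) = 9 - (1 + H) = 9 + (-1 - H) = 8 - H)
(12 + G(2 + 1))**2 = (12 + (8 - (2 + 1)))**2 = (12 + (8 - 1*3))**2 = (12 + (8 - 3))**2 = (12 + 5)**2 = 17**2 = 289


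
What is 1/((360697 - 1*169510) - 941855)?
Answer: -1/750668 ≈ -1.3321e-6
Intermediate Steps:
1/((360697 - 1*169510) - 941855) = 1/((360697 - 169510) - 941855) = 1/(191187 - 941855) = 1/(-750668) = -1/750668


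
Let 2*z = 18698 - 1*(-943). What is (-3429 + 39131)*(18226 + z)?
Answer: 1001316143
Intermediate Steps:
z = 19641/2 (z = (18698 - 1*(-943))/2 = (18698 + 943)/2 = (1/2)*19641 = 19641/2 ≈ 9820.5)
(-3429 + 39131)*(18226 + z) = (-3429 + 39131)*(18226 + 19641/2) = 35702*(56093/2) = 1001316143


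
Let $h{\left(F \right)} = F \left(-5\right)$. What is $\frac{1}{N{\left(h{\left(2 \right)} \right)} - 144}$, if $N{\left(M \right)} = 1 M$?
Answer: $- \frac{1}{154} \approx -0.0064935$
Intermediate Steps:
$h{\left(F \right)} = - 5 F$
$N{\left(M \right)} = M$
$\frac{1}{N{\left(h{\left(2 \right)} \right)} - 144} = \frac{1}{\left(-5\right) 2 - 144} = \frac{1}{-10 - 144} = \frac{1}{-154} = - \frac{1}{154}$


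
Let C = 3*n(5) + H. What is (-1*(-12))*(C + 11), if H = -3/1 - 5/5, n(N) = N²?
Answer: 984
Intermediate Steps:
H = -4 (H = -3*1 - 5*⅕ = -3 - 1 = -4)
C = 71 (C = 3*5² - 4 = 3*25 - 4 = 75 - 4 = 71)
(-1*(-12))*(C + 11) = (-1*(-12))*(71 + 11) = 12*82 = 984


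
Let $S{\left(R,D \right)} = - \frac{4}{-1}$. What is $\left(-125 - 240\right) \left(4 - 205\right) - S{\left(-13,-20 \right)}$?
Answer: $73361$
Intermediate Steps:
$S{\left(R,D \right)} = 4$ ($S{\left(R,D \right)} = \left(-4\right) \left(-1\right) = 4$)
$\left(-125 - 240\right) \left(4 - 205\right) - S{\left(-13,-20 \right)} = \left(-125 - 240\right) \left(4 - 205\right) - 4 = \left(-365\right) \left(-201\right) - 4 = 73365 - 4 = 73361$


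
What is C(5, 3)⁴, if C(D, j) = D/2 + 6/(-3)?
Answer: 1/16 ≈ 0.062500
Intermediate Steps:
C(D, j) = -2 + D/2 (C(D, j) = D*(½) + 6*(-⅓) = D/2 - 2 = -2 + D/2)
C(5, 3)⁴ = (-2 + (½)*5)⁴ = (-2 + 5/2)⁴ = (½)⁴ = 1/16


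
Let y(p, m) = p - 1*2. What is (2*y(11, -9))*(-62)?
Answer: -1116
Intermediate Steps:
y(p, m) = -2 + p (y(p, m) = p - 2 = -2 + p)
(2*y(11, -9))*(-62) = (2*(-2 + 11))*(-62) = (2*9)*(-62) = 18*(-62) = -1116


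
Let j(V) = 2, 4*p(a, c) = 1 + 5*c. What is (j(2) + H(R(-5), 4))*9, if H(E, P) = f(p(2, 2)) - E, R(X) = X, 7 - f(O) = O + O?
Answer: 153/2 ≈ 76.500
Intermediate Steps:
p(a, c) = 1/4 + 5*c/4 (p(a, c) = (1 + 5*c)/4 = 1/4 + 5*c/4)
f(O) = 7 - 2*O (f(O) = 7 - (O + O) = 7 - 2*O)
H(E, P) = 3/2 - E (H(E, P) = (7 - 2*(1/4 + (5/4)*2)) - E = (7 - 2*(1/4 + 5/2)) - E = (7 - 2*11/4) - E = (7 - 11/2) - E = 3/2 - E)
(j(2) + H(R(-5), 4))*9 = (2 + (3/2 - 1*(-5)))*9 = (2 + (3/2 + 5))*9 = (2 + 13/2)*9 = (17/2)*9 = 153/2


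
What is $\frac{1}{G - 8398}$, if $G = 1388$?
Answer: $- \frac{1}{7010} \approx -0.00014265$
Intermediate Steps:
$\frac{1}{G - 8398} = \frac{1}{1388 - 8398} = \frac{1}{-7010} = - \frac{1}{7010}$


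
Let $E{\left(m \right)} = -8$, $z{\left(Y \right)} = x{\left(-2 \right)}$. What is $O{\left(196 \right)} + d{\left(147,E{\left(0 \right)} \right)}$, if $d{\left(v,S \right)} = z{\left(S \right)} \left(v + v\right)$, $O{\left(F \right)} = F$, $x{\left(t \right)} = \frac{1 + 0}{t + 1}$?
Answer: $-98$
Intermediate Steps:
$x{\left(t \right)} = \frac{1}{1 + t}$ ($x{\left(t \right)} = 1 \frac{1}{1 + t} = \frac{1}{1 + t}$)
$z{\left(Y \right)} = -1$ ($z{\left(Y \right)} = \frac{1}{1 - 2} = \frac{1}{-1} = -1$)
$d{\left(v,S \right)} = - 2 v$ ($d{\left(v,S \right)} = - (v + v) = - 2 v$)
$O{\left(196 \right)} + d{\left(147,E{\left(0 \right)} \right)} = 196 - 294 = -98$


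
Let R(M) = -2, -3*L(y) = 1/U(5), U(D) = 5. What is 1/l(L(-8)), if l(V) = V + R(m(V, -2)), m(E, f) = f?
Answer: -15/31 ≈ -0.48387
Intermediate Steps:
L(y) = -1/15 (L(y) = -⅓/5 = -⅓*⅕ = -1/15)
l(V) = -2 + V (l(V) = V - 2 = -2 + V)
1/l(L(-8)) = 1/(-2 - 1/15) = 1/(-31/15) = -15/31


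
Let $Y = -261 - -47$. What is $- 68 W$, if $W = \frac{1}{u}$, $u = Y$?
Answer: $\frac{34}{107} \approx 0.31776$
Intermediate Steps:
$Y = -214$ ($Y = -261 + 47 = -214$)
$u = -214$
$W = - \frac{1}{214}$ ($W = \frac{1}{-214} = - \frac{1}{214} \approx -0.0046729$)
$- 68 W = \left(-68\right) \left(- \frac{1}{214}\right) = \frac{34}{107}$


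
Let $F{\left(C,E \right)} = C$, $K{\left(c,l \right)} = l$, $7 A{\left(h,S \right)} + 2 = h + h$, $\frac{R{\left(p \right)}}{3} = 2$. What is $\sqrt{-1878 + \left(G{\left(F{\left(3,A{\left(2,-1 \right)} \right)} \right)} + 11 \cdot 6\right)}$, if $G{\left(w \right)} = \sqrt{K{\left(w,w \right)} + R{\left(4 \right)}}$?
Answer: $3 i \sqrt{201} \approx 42.532 i$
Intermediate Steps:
$R{\left(p \right)} = 6$ ($R{\left(p \right)} = 3 \cdot 2 = 6$)
$A{\left(h,S \right)} = - \frac{2}{7} + \frac{2 h}{7}$ ($A{\left(h,S \right)} = - \frac{2}{7} + \frac{h + h}{7} = - \frac{2}{7} + \frac{2 h}{7}$)
$G{\left(w \right)} = \sqrt{6 + w}$ ($G{\left(w \right)} = \sqrt{w + 6} = \sqrt{6 + w}$)
$\sqrt{-1878 + \left(G{\left(F{\left(3,A{\left(2,-1 \right)} \right)} \right)} + 11 \cdot 6\right)} = \sqrt{-1878 + \left(\sqrt{6 + 3} + 11 \cdot 6\right)} = \sqrt{-1878 + \left(\sqrt{9} + 66\right)} = \sqrt{-1878 + \left(3 + 66\right)} = \sqrt{-1878 + 69} = \sqrt{-1809} = 3 i \sqrt{201}$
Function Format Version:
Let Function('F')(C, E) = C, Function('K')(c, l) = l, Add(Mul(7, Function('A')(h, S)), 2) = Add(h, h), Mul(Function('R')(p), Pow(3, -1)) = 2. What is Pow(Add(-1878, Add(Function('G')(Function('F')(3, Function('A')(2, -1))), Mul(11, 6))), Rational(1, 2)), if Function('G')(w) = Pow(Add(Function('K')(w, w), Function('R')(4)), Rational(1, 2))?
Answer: Mul(3, I, Pow(201, Rational(1, 2))) ≈ Mul(42.532, I)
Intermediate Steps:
Function('R')(p) = 6 (Function('R')(p) = Mul(3, 2) = 6)
Function('A')(h, S) = Add(Rational(-2, 7), Mul(Rational(2, 7), h)) (Function('A')(h, S) = Add(Rational(-2, 7), Mul(Rational(1, 7), Add(h, h))) = Add(Rational(-2, 7), Mul(Rational(1, 7), Mul(2, h))) = Add(Rational(-2, 7), Mul(Rational(2, 7), h)))
Function('G')(w) = Pow(Add(6, w), Rational(1, 2)) (Function('G')(w) = Pow(Add(w, 6), Rational(1, 2)) = Pow(Add(6, w), Rational(1, 2)))
Pow(Add(-1878, Add(Function('G')(Function('F')(3, Function('A')(2, -1))), Mul(11, 6))), Rational(1, 2)) = Pow(Add(-1878, Add(Pow(Add(6, 3), Rational(1, 2)), Mul(11, 6))), Rational(1, 2)) = Pow(Add(-1878, Add(Pow(9, Rational(1, 2)), 66)), Rational(1, 2)) = Pow(Add(-1878, Add(3, 66)), Rational(1, 2)) = Pow(Add(-1878, 69), Rational(1, 2)) = Pow(-1809, Rational(1, 2)) = Mul(3, I, Pow(201, Rational(1, 2)))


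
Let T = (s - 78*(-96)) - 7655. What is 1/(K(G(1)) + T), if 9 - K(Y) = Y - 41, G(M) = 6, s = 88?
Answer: -1/35 ≈ -0.028571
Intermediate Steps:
K(Y) = 50 - Y (K(Y) = 9 - (Y - 41) = 9 - (-41 + Y) = 9 + (41 - Y) = 50 - Y)
T = -79 (T = (88 - 78*(-96)) - 7655 = (88 + 7488) - 7655 = 7576 - 7655 = -79)
1/(K(G(1)) + T) = 1/((50 - 1*6) - 79) = 1/((50 - 6) - 79) = 1/(44 - 79) = 1/(-35) = -1/35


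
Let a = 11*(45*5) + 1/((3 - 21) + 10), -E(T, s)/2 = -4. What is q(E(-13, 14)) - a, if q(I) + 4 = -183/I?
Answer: -10007/4 ≈ -2501.8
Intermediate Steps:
E(T, s) = 8 (E(T, s) = -2*(-4) = 8)
a = 19799/8 (a = 11*225 + 1/(-18 + 10) = 2475 + 1/(-8) = 2475 - ⅛ = 19799/8 ≈ 2474.9)
q(I) = -4 - 183/I
q(E(-13, 14)) - a = (-4 - 183/8) - 1*19799/8 = (-4 - 183*⅛) - 19799/8 = (-4 - 183/8) - 19799/8 = -215/8 - 19799/8 = -10007/4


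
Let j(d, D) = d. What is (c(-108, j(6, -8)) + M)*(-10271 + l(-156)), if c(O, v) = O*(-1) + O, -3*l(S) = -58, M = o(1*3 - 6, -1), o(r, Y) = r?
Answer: 30755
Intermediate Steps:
M = -3 (M = 1*3 - 6 = 3 - 6 = -3)
l(S) = 58/3 (l(S) = -1/3*(-58) = 58/3)
c(O, v) = 0 (c(O, v) = -O + O = 0)
(c(-108, j(6, -8)) + M)*(-10271 + l(-156)) = (0 - 3)*(-10271 + 58/3) = -3*(-30755/3) = 30755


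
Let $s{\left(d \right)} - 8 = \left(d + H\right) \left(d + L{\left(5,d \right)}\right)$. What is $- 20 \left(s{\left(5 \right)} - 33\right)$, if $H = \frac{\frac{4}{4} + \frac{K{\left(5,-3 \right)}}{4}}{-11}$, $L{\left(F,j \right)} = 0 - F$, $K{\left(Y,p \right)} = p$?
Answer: $500$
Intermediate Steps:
$L{\left(F,j \right)} = - F$
$H = - \frac{1}{44}$ ($H = \frac{\frac{4}{4} - \frac{3}{4}}{-11} = \left(4 \cdot \frac{1}{4} - \frac{3}{4}\right) \left(- \frac{1}{11}\right) = \left(1 - \frac{3}{4}\right) \left(- \frac{1}{11}\right) = \frac{1}{4} \left(- \frac{1}{11}\right) = - \frac{1}{44} \approx -0.022727$)
$s{\left(d \right)} = 8 + \left(-5 + d\right) \left(- \frac{1}{44} + d\right)$ ($s{\left(d \right)} = 8 + \left(d - \frac{1}{44}\right) \left(d - 5\right) = 8 + \left(- \frac{1}{44} + d\right) \left(d - 5\right) = 8 + \left(- \frac{1}{44} + d\right) \left(-5 + d\right) = 8 + \left(-5 + d\right) \left(- \frac{1}{44} + d\right)$)
$- 20 \left(s{\left(5 \right)} - 33\right) = - 20 \left(\left(\frac{357}{44} + 5^{2} - \frac{1105}{44}\right) - 33\right) = - 20 \left(\left(\frac{357}{44} + 25 - \frac{1105}{44}\right) - 33\right) = - 20 \left(8 - 33\right) = \left(-20\right) \left(-25\right) = 500$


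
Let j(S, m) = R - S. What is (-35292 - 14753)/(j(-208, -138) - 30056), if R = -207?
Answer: 10009/6011 ≈ 1.6651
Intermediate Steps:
j(S, m) = -207 - S
(-35292 - 14753)/(j(-208, -138) - 30056) = (-35292 - 14753)/((-207 - 1*(-208)) - 30056) = -50045/((-207 + 208) - 30056) = -50045/(1 - 30056) = -50045/(-30055) = -50045*(-1/30055) = 10009/6011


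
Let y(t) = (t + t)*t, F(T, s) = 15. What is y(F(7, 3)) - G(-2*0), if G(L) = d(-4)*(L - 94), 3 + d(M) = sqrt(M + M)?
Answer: 168 + 188*I*sqrt(2) ≈ 168.0 + 265.87*I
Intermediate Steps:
d(M) = -3 + sqrt(2)*sqrt(M) (d(M) = -3 + sqrt(M + M) = -3 + sqrt(2*M) = -3 + sqrt(2)*sqrt(M))
y(t) = 2*t**2 (y(t) = (2*t)*t = 2*t**2)
G(L) = (-94 + L)*(-3 + 2*I*sqrt(2)) (G(L) = (-3 + sqrt(2)*sqrt(-4))*(L - 94) = (-3 + sqrt(2)*(2*I))*(-94 + L) = (-3 + 2*I*sqrt(2))*(-94 + L) = (-94 + L)*(-3 + 2*I*sqrt(2)))
y(F(7, 3)) - G(-2*0) = 2*15**2 - (-1)*(-94 - 2*0)*(3 - 2*I*sqrt(2)) = 2*225 - (-1)*(-94 + 0)*(3 - 2*I*sqrt(2)) = 450 - (-1)*(-94)*(3 - 2*I*sqrt(2)) = 450 - (282 - 188*I*sqrt(2)) = 450 + (-282 + 188*I*sqrt(2)) = 168 + 188*I*sqrt(2)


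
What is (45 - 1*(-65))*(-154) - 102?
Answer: -17042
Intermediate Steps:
(45 - 1*(-65))*(-154) - 102 = (45 + 65)*(-154) - 102 = 110*(-154) - 102 = -16940 - 102 = -17042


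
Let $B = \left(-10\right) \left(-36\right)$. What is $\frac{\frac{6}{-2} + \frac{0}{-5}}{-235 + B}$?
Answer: $- \frac{3}{125} \approx -0.024$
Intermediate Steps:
$B = 360$
$\frac{\frac{6}{-2} + \frac{0}{-5}}{-235 + B} = \frac{\frac{6}{-2} + \frac{0}{-5}}{-235 + 360} = \frac{6 \left(- \frac{1}{2}\right) + 0 \left(- \frac{1}{5}\right)}{125} = \left(-3 + 0\right) \frac{1}{125} = \left(-3\right) \frac{1}{125} = - \frac{3}{125}$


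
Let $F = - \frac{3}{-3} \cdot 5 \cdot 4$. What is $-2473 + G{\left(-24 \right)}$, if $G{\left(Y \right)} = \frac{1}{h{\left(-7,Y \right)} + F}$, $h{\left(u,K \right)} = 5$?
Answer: $- \frac{61824}{25} \approx -2473.0$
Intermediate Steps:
$F = 20$ ($F = \left(-3\right) \left(- \frac{1}{3}\right) 5 \cdot 4 = 1 \cdot 5 \cdot 4 = 5 \cdot 4 = 20$)
$G{\left(Y \right)} = \frac{1}{25}$ ($G{\left(Y \right)} = \frac{1}{5 + 20} = \frac{1}{25}$)
$-2473 + G{\left(-24 \right)} = -2473 + \frac{1}{25} = - \frac{61824}{25}$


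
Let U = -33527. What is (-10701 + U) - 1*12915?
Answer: -57143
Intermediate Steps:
(-10701 + U) - 1*12915 = (-10701 - 33527) - 1*12915 = -44228 - 12915 = -57143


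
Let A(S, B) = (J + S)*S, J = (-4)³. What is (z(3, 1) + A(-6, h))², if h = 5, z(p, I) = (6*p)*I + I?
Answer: 192721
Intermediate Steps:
z(p, I) = I + 6*I*p (z(p, I) = 6*I*p + I = I + 6*I*p)
J = -64
A(S, B) = S*(-64 + S) (A(S, B) = (-64 + S)*S = S*(-64 + S))
(z(3, 1) + A(-6, h))² = (1*(1 + 6*3) - 6*(-64 - 6))² = (1*(1 + 18) - 6*(-70))² = (1*19 + 420)² = (19 + 420)² = 439² = 192721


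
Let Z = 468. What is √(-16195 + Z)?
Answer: I*√15727 ≈ 125.41*I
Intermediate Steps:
√(-16195 + Z) = √(-16195 + 468) = √(-15727) = I*√15727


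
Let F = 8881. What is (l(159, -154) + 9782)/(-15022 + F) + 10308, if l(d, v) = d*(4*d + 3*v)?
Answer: 63263980/6141 ≈ 10302.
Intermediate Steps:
l(d, v) = d*(3*v + 4*d)
(l(159, -154) + 9782)/(-15022 + F) + 10308 = (159*(3*(-154) + 4*159) + 9782)/(-15022 + 8881) + 10308 = (159*(-462 + 636) + 9782)/(-6141) + 10308 = (159*174 + 9782)*(-1/6141) + 10308 = (27666 + 9782)*(-1/6141) + 10308 = 37448*(-1/6141) + 10308 = -37448/6141 + 10308 = 63263980/6141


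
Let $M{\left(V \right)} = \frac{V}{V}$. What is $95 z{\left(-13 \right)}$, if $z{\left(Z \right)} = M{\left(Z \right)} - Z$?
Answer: $1330$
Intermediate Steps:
$M{\left(V \right)} = 1$
$z{\left(Z \right)} = 1 - Z$
$95 z{\left(-13 \right)} = 95 \left(1 - -13\right) = 95 \left(1 + 13\right) = 95 \cdot 14 = 1330$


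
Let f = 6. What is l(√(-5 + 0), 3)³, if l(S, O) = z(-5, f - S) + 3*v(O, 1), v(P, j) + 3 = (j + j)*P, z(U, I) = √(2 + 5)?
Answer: (9 + √7)³ ≈ 1579.4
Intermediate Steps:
z(U, I) = √7
v(P, j) = -3 + 2*P*j (v(P, j) = -3 + (j + j)*P = -3 + (2*j)*P = -3 + 2*P*j)
l(S, O) = -9 + √7 + 6*O (l(S, O) = √7 + 3*(-3 + 2*O*1) = √7 + 3*(-3 + 2*O) = √7 + (-9 + 6*O) = -9 + √7 + 6*O)
l(√(-5 + 0), 3)³ = (-9 + √7 + 6*3)³ = (-9 + √7 + 18)³ = (9 + √7)³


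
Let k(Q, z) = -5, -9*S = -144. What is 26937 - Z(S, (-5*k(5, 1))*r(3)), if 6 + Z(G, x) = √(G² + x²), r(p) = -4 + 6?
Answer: 26943 - 2*√689 ≈ 26891.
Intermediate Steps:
S = 16 (S = -⅑*(-144) = 16)
r(p) = 2
Z(G, x) = -6 + √(G² + x²)
26937 - Z(S, (-5*k(5, 1))*r(3)) = 26937 - (-6 + √(16² + (-5*(-5)*2)²)) = 26937 - (-6 + √(256 + (25*2)²)) = 26937 - (-6 + √(256 + 50²)) = 26937 - (-6 + √(256 + 2500)) = 26937 - (-6 + √2756) = 26937 - (-6 + 2*√689) = 26937 + (6 - 2*√689) = 26943 - 2*√689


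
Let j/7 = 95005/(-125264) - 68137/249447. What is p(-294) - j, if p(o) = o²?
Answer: 2701067905313309/31246729008 ≈ 86443.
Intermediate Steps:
j = -225636777821/31246729008 (j = 7*(95005/(-125264) - 68137/249447) = 7*(95005*(-1/125264) - 68137*1/249447) = 7*(-95005/125264 - 68137/249447) = 7*(-32233825403/31246729008) = -225636777821/31246729008 ≈ -7.2211)
p(-294) - j = (-294)² - 1*(-225636777821/31246729008) = 86436 + 225636777821/31246729008 = 2701067905313309/31246729008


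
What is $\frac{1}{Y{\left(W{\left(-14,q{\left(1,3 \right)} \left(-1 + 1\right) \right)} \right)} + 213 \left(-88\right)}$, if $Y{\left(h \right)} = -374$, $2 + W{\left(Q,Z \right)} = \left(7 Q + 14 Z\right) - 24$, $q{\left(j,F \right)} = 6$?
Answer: $- \frac{1}{19118} \approx -5.2307 \cdot 10^{-5}$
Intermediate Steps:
$W{\left(Q,Z \right)} = -26 + 7 Q + 14 Z$ ($W{\left(Q,Z \right)} = -2 - \left(24 - 14 Z - 7 Q\right) = -2 + \left(-24 + 7 Q + 14 Z\right) = -26 + 7 Q + 14 Z$)
$\frac{1}{Y{\left(W{\left(-14,q{\left(1,3 \right)} \left(-1 + 1\right) \right)} \right)} + 213 \left(-88\right)} = \frac{1}{-374 + 213 \left(-88\right)} = \frac{1}{-374 - 18744} = \frac{1}{-19118} = - \frac{1}{19118}$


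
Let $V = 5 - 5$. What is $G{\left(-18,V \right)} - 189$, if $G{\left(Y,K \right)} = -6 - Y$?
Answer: $-177$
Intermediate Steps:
$V = 0$ ($V = 5 - 5 = 0$)
$G{\left(-18,V \right)} - 189 = \left(-6 - -18\right) - 189 = \left(-6 + 18\right) - 189 = 12 - 189 = -177$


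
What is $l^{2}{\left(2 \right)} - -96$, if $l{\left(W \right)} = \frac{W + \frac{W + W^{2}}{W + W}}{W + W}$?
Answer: $\frac{6193}{64} \approx 96.766$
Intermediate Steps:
$l{\left(W \right)} = \frac{W + \frac{W + W^{2}}{2 W}}{2 W}$
$l^{2}{\left(2 \right)} - -96 = \left(\frac{1 + 3 \cdot 2}{4 \cdot 2}\right)^{2} - -96 = \left(\frac{1}{4} \cdot \frac{1}{2} \left(1 + 6\right)\right)^{2} + 96 = \left(\frac{1}{4} \cdot \frac{1}{2} \cdot 7\right)^{2} + 96 = \left(\frac{7}{8}\right)^{2} + 96 = \frac{49}{64} + 96 = \frac{6193}{64}$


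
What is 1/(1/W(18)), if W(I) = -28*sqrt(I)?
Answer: -84*sqrt(2) ≈ -118.79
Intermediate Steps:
1/(1/W(18)) = 1/(1/(-84*sqrt(2))) = 1/(-sqrt(2)/168) = -84*sqrt(2)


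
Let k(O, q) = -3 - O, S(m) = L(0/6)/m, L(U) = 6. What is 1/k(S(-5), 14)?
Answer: -5/9 ≈ -0.55556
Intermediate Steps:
S(m) = 6/m
1/k(S(-5), 14) = 1/(-3 - 6/(-5)) = 1/(-3 - 6*(-1)/5) = 1/(-3 - 1*(-6/5)) = 1/(-3 + 6/5) = 1/(-9/5) = -5/9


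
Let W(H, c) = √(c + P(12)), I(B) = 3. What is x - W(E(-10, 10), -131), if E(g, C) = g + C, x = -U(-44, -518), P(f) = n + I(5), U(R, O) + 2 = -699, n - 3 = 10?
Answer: 701 - I*√115 ≈ 701.0 - 10.724*I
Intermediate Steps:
n = 13 (n = 3 + 10 = 13)
U(R, O) = -701 (U(R, O) = -2 - 699 = -701)
P(f) = 16 (P(f) = 13 + 3 = 16)
x = 701 (x = -1*(-701) = 701)
E(g, C) = C + g
W(H, c) = √(16 + c) (W(H, c) = √(c + 16) = √(16 + c))
x - W(E(-10, 10), -131) = 701 - √(16 - 131) = 701 - √(-115) = 701 - I*√115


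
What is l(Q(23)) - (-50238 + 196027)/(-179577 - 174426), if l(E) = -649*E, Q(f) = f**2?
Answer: -121536518174/354003 ≈ -3.4332e+5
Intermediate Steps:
l(Q(23)) - (-50238 + 196027)/(-179577 - 174426) = -649*23**2 - (-50238 + 196027)/(-179577 - 174426) = -649*529 - 145789/(-354003) = -343321 - 145789*(-1)/354003 = -343321 - 1*(-145789/354003) = -343321 + 145789/354003 = -121536518174/354003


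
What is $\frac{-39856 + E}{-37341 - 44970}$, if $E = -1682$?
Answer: $\frac{13846}{27437} \approx 0.50465$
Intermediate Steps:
$\frac{-39856 + E}{-37341 - 44970} = \frac{-39856 - 1682}{-37341 - 44970} = - \frac{41538}{-82311} = \left(-41538\right) \left(- \frac{1}{82311}\right) = \frac{13846}{27437}$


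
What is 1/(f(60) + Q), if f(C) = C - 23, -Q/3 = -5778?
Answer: 1/17371 ≈ 5.7567e-5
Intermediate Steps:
Q = 17334 (Q = -3*(-5778) = 17334)
f(C) = -23 + C
1/(f(60) + Q) = 1/((-23 + 60) + 17334) = 1/(37 + 17334) = 1/17371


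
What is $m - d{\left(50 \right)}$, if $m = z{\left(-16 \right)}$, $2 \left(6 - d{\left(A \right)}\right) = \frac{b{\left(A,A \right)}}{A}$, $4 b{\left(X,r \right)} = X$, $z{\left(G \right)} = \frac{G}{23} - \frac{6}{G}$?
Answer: $- \frac{285}{46} \approx -6.1956$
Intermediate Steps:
$z{\left(G \right)} = - \frac{6}{G} + \frac{G}{23}$ ($z{\left(G \right)} = G \frac{1}{23} - \frac{6}{G} = \frac{G}{23} - \frac{6}{G} = - \frac{6}{G} + \frac{G}{23}$)
$b{\left(X,r \right)} = \frac{X}{4}$
$d{\left(A \right)} = \frac{47}{8}$ ($d{\left(A \right)} = 6 - \frac{\frac{A}{4} \frac{1}{A}}{2} = 6 - \frac{1}{8} = \frac{47}{8}$)
$m = - \frac{59}{184}$ ($m = - \frac{6}{-16} + \frac{1}{23} \left(-16\right) = \left(-6\right) \left(- \frac{1}{16}\right) - \frac{16}{23} = \frac{3}{8} - \frac{16}{23} = - \frac{59}{184} \approx -0.32065$)
$m - d{\left(50 \right)} = - \frac{59}{184} - \frac{47}{8} = - \frac{285}{46}$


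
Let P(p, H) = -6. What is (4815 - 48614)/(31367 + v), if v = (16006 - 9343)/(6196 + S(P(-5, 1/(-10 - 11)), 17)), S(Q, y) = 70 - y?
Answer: -91233317/65339682 ≈ -1.3963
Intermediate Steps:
v = 2221/2083 (v = (16006 - 9343)/(6196 + (70 - 1*17)) = 6663/(6196 + (70 - 17)) = 6663/(6196 + 53) = 6663/6249 = 6663*(1/6249) = 2221/2083 ≈ 1.0662)
(4815 - 48614)/(31367 + v) = (4815 - 48614)/(31367 + 2221/2083) = -43799/65339682/2083 = -43799*2083/65339682 = -91233317/65339682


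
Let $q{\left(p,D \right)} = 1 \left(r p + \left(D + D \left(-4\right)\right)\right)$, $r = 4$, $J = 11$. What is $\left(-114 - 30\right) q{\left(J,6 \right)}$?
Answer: $-3744$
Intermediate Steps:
$q{\left(p,D \right)} = - 3 D + 4 p$ ($q{\left(p,D \right)} = 1 \left(4 p + \left(D + D \left(-4\right)\right)\right) = 1 \left(4 p + \left(D - 4 D\right)\right) = 1 \left(4 p - 3 D\right) = 1 \left(- 3 D + 4 p\right) = - 3 D + 4 p$)
$\left(-114 - 30\right) q{\left(J,6 \right)} = \left(-114 - 30\right) \left(\left(-3\right) 6 + 4 \cdot 11\right) = - 144 \left(-18 + 44\right) = \left(-144\right) 26 = -3744$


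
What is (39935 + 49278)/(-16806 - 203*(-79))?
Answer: -89213/769 ≈ -116.01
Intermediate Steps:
(39935 + 49278)/(-16806 - 203*(-79)) = 89213/(-16806 + 16037) = 89213/(-769) = 89213*(-1/769) = -89213/769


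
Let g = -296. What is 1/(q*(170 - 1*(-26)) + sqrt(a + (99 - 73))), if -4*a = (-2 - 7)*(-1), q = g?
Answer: -232064/13463424929 - 2*sqrt(95)/13463424929 ≈ -1.7238e-5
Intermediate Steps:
q = -296
a = -9/4 (a = -(-2 - 7)*(-1)/4 = -(-9)*(-1)/4 = -1/4*9 = -9/4 ≈ -2.2500)
1/(q*(170 - 1*(-26)) + sqrt(a + (99 - 73))) = 1/(-296*(170 - 1*(-26)) + sqrt(-9/4 + (99 - 73))) = 1/(-296*(170 + 26) + sqrt(-9/4 + 26)) = 1/(-296*196 + sqrt(95/4)) = 1/(-58016 + sqrt(95)/2)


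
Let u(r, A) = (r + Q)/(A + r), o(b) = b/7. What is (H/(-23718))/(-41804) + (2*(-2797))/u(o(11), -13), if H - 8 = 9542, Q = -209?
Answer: -18488305020785/59986189956 ≈ -308.21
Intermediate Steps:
H = 9550 (H = 8 + 9542 = 9550)
o(b) = b/7 (o(b) = b*(⅐) = b/7)
u(r, A) = (-209 + r)/(A + r) (u(r, A) = (r - 209)/(A + r) = (-209 + r)/(A + r))
(H/(-23718))/(-41804) + (2*(-2797))/u(o(11), -13) = (9550/(-23718))/(-41804) + (2*(-2797))/(((-209 + (⅐)*11)/(-13 + (⅐)*11))) = (9550*(-1/23718))*(-1/41804) - 5594*(-13 + 11/7)/(-209 + 11/7) = -4775/11859*(-1/41804) - 5594/(-1452/7/(-80/7)) = 4775/495753636 - 5594/((-7/80*(-1452/7))) = 4775/495753636 - 5594/363/20 = 4775/495753636 - 5594*20/363 = 4775/495753636 - 111880/363 = -18488305020785/59986189956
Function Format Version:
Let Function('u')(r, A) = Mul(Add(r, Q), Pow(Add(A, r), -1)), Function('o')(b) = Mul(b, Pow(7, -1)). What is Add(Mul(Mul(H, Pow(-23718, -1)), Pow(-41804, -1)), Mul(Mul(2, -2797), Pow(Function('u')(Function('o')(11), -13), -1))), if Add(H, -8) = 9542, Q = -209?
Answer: Rational(-18488305020785, 59986189956) ≈ -308.21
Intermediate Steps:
H = 9550 (H = Add(8, 9542) = 9550)
Function('o')(b) = Mul(Rational(1, 7), b) (Function('o')(b) = Mul(b, Rational(1, 7)) = Mul(Rational(1, 7), b))
Function('u')(r, A) = Mul(Pow(Add(A, r), -1), Add(-209, r)) (Function('u')(r, A) = Mul(Add(r, -209), Pow(Add(A, r), -1)) = Mul(Add(-209, r), Pow(Add(A, r), -1)) = Mul(Pow(Add(A, r), -1), Add(-209, r)))
Add(Mul(Mul(H, Pow(-23718, -1)), Pow(-41804, -1)), Mul(Mul(2, -2797), Pow(Function('u')(Function('o')(11), -13), -1))) = Add(Mul(Mul(9550, Pow(-23718, -1)), Pow(-41804, -1)), Mul(Mul(2, -2797), Pow(Mul(Pow(Add(-13, Mul(Rational(1, 7), 11)), -1), Add(-209, Mul(Rational(1, 7), 11))), -1))) = Add(Mul(Mul(9550, Rational(-1, 23718)), Rational(-1, 41804)), Mul(-5594, Pow(Mul(Pow(Add(-13, Rational(11, 7)), -1), Add(-209, Rational(11, 7))), -1))) = Add(Mul(Rational(-4775, 11859), Rational(-1, 41804)), Mul(-5594, Pow(Mul(Pow(Rational(-80, 7), -1), Rational(-1452, 7)), -1))) = Add(Rational(4775, 495753636), Mul(-5594, Pow(Mul(Rational(-7, 80), Rational(-1452, 7)), -1))) = Add(Rational(4775, 495753636), Mul(-5594, Pow(Rational(363, 20), -1))) = Add(Rational(4775, 495753636), Mul(-5594, Rational(20, 363))) = Add(Rational(4775, 495753636), Rational(-111880, 363)) = Rational(-18488305020785, 59986189956)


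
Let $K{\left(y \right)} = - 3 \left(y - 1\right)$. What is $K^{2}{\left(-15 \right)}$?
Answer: $2304$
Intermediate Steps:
$K{\left(y \right)} = 3 - 3 y$ ($K{\left(y \right)} = - 3 \left(-1 + y\right) = 3 - 3 y$)
$K^{2}{\left(-15 \right)} = \left(3 - -45\right)^{2} = \left(3 + 45\right)^{2} = 48^{2} = 2304$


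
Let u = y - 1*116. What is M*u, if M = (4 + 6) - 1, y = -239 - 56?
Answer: -3699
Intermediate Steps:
y = -295
u = -411 (u = -295 - 1*116 = -295 - 116 = -411)
M = 9 (M = 10 - 1 = 9)
M*u = 9*(-411) = -3699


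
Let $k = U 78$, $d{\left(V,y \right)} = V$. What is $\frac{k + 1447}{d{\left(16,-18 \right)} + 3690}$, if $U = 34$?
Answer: $\frac{4099}{3706} \approx 1.106$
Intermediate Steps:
$k = 2652$ ($k = 34 \cdot 78 = 2652$)
$\frac{k + 1447}{d{\left(16,-18 \right)} + 3690} = \frac{2652 + 1447}{16 + 3690} = \frac{4099}{3706}$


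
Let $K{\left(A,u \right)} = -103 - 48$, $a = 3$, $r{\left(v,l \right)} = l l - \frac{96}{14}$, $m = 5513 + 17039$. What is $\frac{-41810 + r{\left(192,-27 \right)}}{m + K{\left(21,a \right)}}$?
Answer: $- \frac{287615}{156807} \approx -1.8342$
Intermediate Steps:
$m = 22552$
$r{\left(v,l \right)} = - \frac{48}{7} + l^{2}$ ($r{\left(v,l \right)} = l^{2} - \frac{48}{7} = - \frac{48}{7} + l^{2}$)
$K{\left(A,u \right)} = -151$
$\frac{-41810 + r{\left(192,-27 \right)}}{m + K{\left(21,a \right)}} = \frac{-41810 - \left(\frac{48}{7} - \left(-27\right)^{2}\right)}{22552 - 151} = \frac{-41810 + \left(- \frac{48}{7} + 729\right)}{22401} = \left(-41810 + \frac{5055}{7}\right) \frac{1}{22401} = \left(- \frac{287615}{7}\right) \frac{1}{22401} = - \frac{287615}{156807}$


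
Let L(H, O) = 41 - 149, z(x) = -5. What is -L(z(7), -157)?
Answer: 108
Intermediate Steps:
L(H, O) = -108
-L(z(7), -157) = -1*(-108) = 108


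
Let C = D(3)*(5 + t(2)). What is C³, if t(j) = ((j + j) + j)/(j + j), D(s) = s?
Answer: 59319/8 ≈ 7414.9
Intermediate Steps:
t(j) = 3/2 (t(j) = (2*j + j)/((2*j)) = (3*j)*(1/(2*j)) = 3/2)
C = 39/2 (C = 3*(5 + 3/2) = 3*(13/2) = 39/2 ≈ 19.500)
C³ = (39/2)³ = 59319/8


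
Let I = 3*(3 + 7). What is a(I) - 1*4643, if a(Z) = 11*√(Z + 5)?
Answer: -4643 + 11*√35 ≈ -4577.9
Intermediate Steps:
I = 30 (I = 3*10 = 30)
a(Z) = 11*√(5 + Z)
a(I) - 1*4643 = 11*√(5 + 30) - 1*4643 = 11*√35 - 4643 = -4643 + 11*√35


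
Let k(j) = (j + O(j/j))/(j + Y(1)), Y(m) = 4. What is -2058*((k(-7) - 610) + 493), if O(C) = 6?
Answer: 240100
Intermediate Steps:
k(j) = (6 + j)/(4 + j) (k(j) = (j + 6)/(j + 4) = (6 + j)/(4 + j))
-2058*((k(-7) - 610) + 493) = -2058*(((6 - 7)/(4 - 7) - 610) + 493) = -2058*((-1/(-3) - 610) + 493) = -2058*((-1/3*(-1) - 610) + 493) = -2058*((1/3 - 610) + 493) = -2058*(-1829/3 + 493) = -2058*(-350/3) = 240100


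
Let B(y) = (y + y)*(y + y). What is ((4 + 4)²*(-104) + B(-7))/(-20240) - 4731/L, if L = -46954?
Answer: 9976957/23758724 ≈ 0.41993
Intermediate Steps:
B(y) = 4*y² (B(y) = (2*y)*(2*y) = 4*y²)
((4 + 4)²*(-104) + B(-7))/(-20240) - 4731/L = ((4 + 4)²*(-104) + 4*(-7)²)/(-20240) - 4731/(-46954) = (8²*(-104) + 4*49)*(-1/20240) - 4731*(-1/46954) = (64*(-104) + 196)*(-1/20240) + 4731/46954 = (-6656 + 196)*(-1/20240) + 4731/46954 = -6460*(-1/20240) + 4731/46954 = 323/1012 + 4731/46954 = 9976957/23758724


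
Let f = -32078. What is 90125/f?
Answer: -90125/32078 ≈ -2.8096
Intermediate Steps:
90125/f = 90125/(-32078) = 90125*(-1/32078) = -90125/32078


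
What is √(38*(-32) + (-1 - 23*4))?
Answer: I*√1309 ≈ 36.18*I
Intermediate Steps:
√(38*(-32) + (-1 - 23*4)) = √(-1216 + (-1 - 92)) = √(-1216 - 93) = √(-1309) = I*√1309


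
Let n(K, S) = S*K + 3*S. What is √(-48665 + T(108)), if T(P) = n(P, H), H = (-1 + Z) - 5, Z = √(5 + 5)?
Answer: √(-49331 + 111*√10) ≈ 221.31*I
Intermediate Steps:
Z = √10 ≈ 3.1623
H = -6 + √10 (H = (-1 + √10) - 5 = -6 + √10 ≈ -2.8377)
n(K, S) = 3*S + K*S (n(K, S) = K*S + 3*S = 3*S + K*S)
T(P) = (-6 + √10)*(3 + P)
√(-48665 + T(108)) = √(-48665 - (3 + 108)*(6 - √10)) = √(-48665 - 1*111*(6 - √10)) = √(-48665 + (-666 + 111*√10)) = √(-49331 + 111*√10)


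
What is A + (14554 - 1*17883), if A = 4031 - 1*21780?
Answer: -21078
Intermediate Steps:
A = -17749 (A = 4031 - 21780 = -17749)
A + (14554 - 1*17883) = -17749 + (14554 - 1*17883) = -17749 + (14554 - 17883) = -17749 - 3329 = -21078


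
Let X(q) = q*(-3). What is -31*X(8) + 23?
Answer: 767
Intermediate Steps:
X(q) = -3*q
-31*X(8) + 23 = -(-93)*8 + 23 = -31*(-24) + 23 = 744 + 23 = 767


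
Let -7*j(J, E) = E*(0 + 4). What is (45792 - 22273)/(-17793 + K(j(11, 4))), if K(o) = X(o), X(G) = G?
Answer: -164633/124567 ≈ -1.3216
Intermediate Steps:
j(J, E) = -4*E/7 (j(J, E) = -E*(0 + 4)/7 = -E*4/7 = -4*E/7)
K(o) = o
(45792 - 22273)/(-17793 + K(j(11, 4))) = (45792 - 22273)/(-17793 - 4/7*4) = 23519/(-17793 - 16/7) = 23519/(-124567/7) = 23519*(-7/124567) = -164633/124567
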